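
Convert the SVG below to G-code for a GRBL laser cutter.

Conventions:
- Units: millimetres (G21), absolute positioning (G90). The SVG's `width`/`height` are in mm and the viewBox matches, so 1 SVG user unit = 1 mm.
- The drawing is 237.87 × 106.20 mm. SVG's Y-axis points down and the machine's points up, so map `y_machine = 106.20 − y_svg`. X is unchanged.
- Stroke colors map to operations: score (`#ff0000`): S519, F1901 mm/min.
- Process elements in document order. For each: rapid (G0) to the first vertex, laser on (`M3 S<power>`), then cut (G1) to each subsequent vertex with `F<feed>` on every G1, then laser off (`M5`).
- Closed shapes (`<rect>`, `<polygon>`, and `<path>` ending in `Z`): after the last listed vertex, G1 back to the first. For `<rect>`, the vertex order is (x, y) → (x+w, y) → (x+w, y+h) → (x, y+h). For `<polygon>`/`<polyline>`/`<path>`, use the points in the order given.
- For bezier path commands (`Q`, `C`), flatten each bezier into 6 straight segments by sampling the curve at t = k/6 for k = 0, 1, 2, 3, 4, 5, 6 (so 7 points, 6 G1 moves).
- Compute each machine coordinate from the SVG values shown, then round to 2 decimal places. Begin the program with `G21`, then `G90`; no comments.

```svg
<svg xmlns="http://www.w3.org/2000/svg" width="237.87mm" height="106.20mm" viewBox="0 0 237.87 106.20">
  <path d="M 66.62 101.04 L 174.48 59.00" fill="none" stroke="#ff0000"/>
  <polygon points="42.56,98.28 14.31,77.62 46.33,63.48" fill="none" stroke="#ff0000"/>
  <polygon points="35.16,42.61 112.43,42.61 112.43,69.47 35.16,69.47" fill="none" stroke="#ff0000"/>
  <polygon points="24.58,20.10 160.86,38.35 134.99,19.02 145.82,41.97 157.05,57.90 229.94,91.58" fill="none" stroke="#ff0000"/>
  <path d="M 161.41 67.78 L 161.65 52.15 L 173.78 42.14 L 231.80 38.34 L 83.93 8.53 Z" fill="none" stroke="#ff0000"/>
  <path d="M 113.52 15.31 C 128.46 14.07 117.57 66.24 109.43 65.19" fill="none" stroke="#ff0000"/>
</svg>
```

G21
G90
G0 X66.62 Y5.16
M3 S519
G1 X174.48 Y47.20 F1901
M5
G0 X42.56 Y7.92
M3 S519
G1 X14.31 Y28.58 F1901
G1 X46.33 Y42.72 F1901
G1 X42.56 Y7.92 F1901
M5
G0 X35.16 Y63.59
M3 S519
G1 X112.43 Y63.59 F1901
G1 X112.43 Y36.73 F1901
G1 X35.16 Y36.73 F1901
G1 X35.16 Y63.59 F1901
M5
G0 X24.58 Y86.10
M3 S519
G1 X160.86 Y67.85 F1901
G1 X134.99 Y87.18 F1901
G1 X145.82 Y64.23 F1901
G1 X157.05 Y48.30 F1901
G1 X229.94 Y14.62 F1901
G1 X24.58 Y86.10 F1901
M5
G0 X161.41 Y38.42
M3 S519
G1 X161.65 Y54.05 F1901
G1 X173.78 Y64.06 F1901
G1 X231.80 Y67.86 F1901
G1 X83.93 Y97.67 F1901
G1 X161.41 Y38.42 F1901
M5
G0 X113.52 Y90.89
M3 S519
G1 X118.97 Y87.55 F1901
G1 X120.91 Y78.28 F1901
G1 X120.13 Y66.02 F1901
G1 X117.43 Y53.75 F1901
G1 X113.60 Y44.43 F1901
G1 X109.43 Y41.01 F1901
M5

viewBox `0 0 237.87 106.20` with mm width/height → 1 unit = 1 mm. Flip: y_m = 106.20 − y_svg.

**Shape 1** — `<path>` line segment, stroke `#ff0000` → score (S519, F1901). Machine vertices: (66.62,5.16) → (174.48,47.20). Open path.

**Shape 2** — `<polygon>` regular polygon, stroke `#ff0000` → score (S519, F1901). Machine vertices: (42.56,7.92) → (14.31,28.58) → (46.33,42.72) → (42.56,7.92). Closed: final G1 returns to the first vertex.

**Shape 3** — `<polygon>` rectangle, stroke `#ff0000` → score (S519, F1901). Machine vertices: (35.16,63.59) → (112.43,63.59) → (112.43,36.73) → (35.16,36.73) → (35.16,63.59). Closed: final G1 returns to the first vertex.

**Shape 4** — `<polygon>` closed polygon, stroke `#ff0000` → score (S519, F1901). Machine vertices: (24.58,86.10) → (160.86,67.85) → (134.99,87.18) → (145.82,64.23) → (157.05,48.30) → (229.94,14.62) → (24.58,86.10). Closed: final G1 returns to the first vertex.

**Shape 5** — `<path>` closed polygon, stroke `#ff0000` → score (S519, F1901). Machine vertices: (161.41,38.42) → (161.65,54.05) → (173.78,64.06) → (231.80,67.86) → (83.93,97.67) → (161.41,38.42). Closed: final G1 returns to the first vertex.

**Shape 6** — `<path>` cubic bezier, stroke `#ff0000` → score (S519, F1901). Control points (SVG): P0=(113.52,15.31), P1=(128.46,14.07), P2=(117.57,66.24), P3=(109.43,65.19); sampled at t=k/6. Machine vertices: (113.52,90.89) → (118.97,87.55) → (120.91,78.28) → (120.13,66.02) → (117.43,53.75) → (113.60,44.43) → (109.43,41.01). Open path.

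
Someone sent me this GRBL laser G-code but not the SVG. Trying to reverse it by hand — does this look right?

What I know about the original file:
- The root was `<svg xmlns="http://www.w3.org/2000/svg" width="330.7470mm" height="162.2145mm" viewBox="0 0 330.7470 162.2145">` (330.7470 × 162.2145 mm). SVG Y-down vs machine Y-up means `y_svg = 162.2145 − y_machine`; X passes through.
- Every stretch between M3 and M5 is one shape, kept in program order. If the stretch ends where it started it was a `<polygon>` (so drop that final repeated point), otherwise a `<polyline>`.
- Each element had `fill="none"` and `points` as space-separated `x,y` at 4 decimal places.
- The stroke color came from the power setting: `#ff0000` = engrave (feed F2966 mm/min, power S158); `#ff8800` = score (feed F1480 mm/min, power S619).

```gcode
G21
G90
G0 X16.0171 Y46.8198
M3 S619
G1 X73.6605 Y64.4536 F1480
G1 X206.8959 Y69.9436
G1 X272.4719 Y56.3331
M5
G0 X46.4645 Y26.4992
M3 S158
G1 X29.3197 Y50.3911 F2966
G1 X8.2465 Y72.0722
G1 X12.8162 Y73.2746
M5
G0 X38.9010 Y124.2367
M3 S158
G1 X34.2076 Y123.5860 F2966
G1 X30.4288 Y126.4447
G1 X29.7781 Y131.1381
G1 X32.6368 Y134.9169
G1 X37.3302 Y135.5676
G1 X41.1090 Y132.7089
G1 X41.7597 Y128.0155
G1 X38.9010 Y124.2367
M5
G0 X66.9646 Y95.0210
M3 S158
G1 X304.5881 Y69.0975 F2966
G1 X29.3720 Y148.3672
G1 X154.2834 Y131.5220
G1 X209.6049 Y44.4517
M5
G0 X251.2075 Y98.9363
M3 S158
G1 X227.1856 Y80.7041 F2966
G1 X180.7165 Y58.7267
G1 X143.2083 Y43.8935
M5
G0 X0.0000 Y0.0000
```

<svg xmlns="http://www.w3.org/2000/svg" width="330.7470mm" height="162.2145mm" viewBox="0 0 330.7470 162.2145">
  <polyline points="16.0171,115.3947 73.6605,97.7609 206.8959,92.2709 272.4719,105.8814" fill="none" stroke="#ff8800"/>
  <polyline points="46.4645,135.7153 29.3197,111.8234 8.2465,90.1423 12.8162,88.9399" fill="none" stroke="#ff0000"/>
  <polygon points="38.9010,37.9778 34.2076,38.6285 30.4288,35.7698 29.7781,31.0764 32.6368,27.2976 37.3302,26.6469 41.1090,29.5056 41.7597,34.1990" fill="none" stroke="#ff0000"/>
  <polyline points="66.9646,67.1935 304.5881,93.1170 29.3720,13.8473 154.2834,30.6925 209.6049,117.7628" fill="none" stroke="#ff0000"/>
  <polyline points="251.2075,63.2782 227.1856,81.5104 180.7165,103.4878 143.2083,118.3210" fill="none" stroke="#ff0000"/>
</svg>

y_svg = 162.2145 − y_m.

[1] S619→`#ff8800` (score); open run; points: 16.0171,115.3947 73.6605,97.7609 206.8959,92.2709 272.4719,105.8814

[2] S158→`#ff0000` (engrave); open run; points: 46.4645,135.7153 29.3197,111.8234 8.2465,90.1423 12.8162,88.9399

[3] S158→`#ff0000` (engrave); closed run; points: 38.9010,37.9778 34.2076,38.6285 30.4288,35.7698 29.7781,31.0764 32.6368,27.2976 37.3302,26.6469 41.1090,29.5056 41.7597,34.1990

[4] S158→`#ff0000` (engrave); open run; points: 66.9646,67.1935 304.5881,93.1170 29.3720,13.8473 154.2834,30.6925 209.6049,117.7628

[5] S158→`#ff0000` (engrave); open run; points: 251.2075,63.2782 227.1856,81.5104 180.7165,103.4878 143.2083,118.3210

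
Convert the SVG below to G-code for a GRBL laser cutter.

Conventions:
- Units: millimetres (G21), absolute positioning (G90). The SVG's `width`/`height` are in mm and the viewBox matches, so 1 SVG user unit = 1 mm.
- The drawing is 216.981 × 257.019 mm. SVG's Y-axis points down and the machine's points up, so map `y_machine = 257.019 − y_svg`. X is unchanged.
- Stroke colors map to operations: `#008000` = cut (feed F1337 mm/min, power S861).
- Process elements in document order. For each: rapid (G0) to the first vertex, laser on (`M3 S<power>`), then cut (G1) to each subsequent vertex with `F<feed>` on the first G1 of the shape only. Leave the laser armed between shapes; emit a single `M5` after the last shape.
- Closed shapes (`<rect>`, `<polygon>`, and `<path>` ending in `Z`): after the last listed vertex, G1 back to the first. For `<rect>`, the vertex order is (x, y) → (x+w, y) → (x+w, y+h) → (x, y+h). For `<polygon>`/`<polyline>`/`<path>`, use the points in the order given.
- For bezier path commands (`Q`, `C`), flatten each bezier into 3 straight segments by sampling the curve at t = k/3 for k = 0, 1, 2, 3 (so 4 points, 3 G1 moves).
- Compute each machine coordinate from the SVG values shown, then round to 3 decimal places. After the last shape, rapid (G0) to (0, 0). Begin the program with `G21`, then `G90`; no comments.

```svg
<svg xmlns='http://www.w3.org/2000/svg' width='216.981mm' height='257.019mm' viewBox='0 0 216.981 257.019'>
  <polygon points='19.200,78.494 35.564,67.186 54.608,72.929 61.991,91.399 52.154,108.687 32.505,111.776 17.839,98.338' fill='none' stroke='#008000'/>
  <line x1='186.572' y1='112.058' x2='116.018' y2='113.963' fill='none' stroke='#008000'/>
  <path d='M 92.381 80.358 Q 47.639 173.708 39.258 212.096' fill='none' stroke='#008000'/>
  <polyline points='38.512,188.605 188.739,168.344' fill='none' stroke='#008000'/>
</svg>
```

G21
G90
G0 X19.200 Y178.525
M3 S861
G1 X35.564 Y189.833 F1337
G1 X54.608 Y184.090
G1 X61.991 Y165.620
G1 X52.154 Y148.332
G1 X32.505 Y145.243
G1 X17.839 Y158.681
G1 X19.200 Y178.525
G0 X186.572 Y144.961
M3 S861
G1 X116.018 Y143.056 F1337
G0 X92.381 Y176.661
M3 S861
G1 X66.593 Y120.535 F1337
G1 X48.885 Y76.622
G1 X39.258 Y44.923
G0 X38.512 Y68.414
M3 S861
G1 X188.739 Y88.675 F1337
M5
G0 X0.000 Y0.000

1 u = 1 mm; y_m = 257.019 − y.

[1] `<polygon>` regular polygon, #008000→cut S861 F1337: (19.200,178.525) → (35.564,189.833) → (54.608,184.090) → (61.991,165.620) → (52.154,148.332) → (32.505,145.243) → (17.839,158.681) → (19.200,178.525) (closed)

[2] `<line>` line segment, #008000→cut S861 F1337: (186.572,144.961) → (116.018,143.056)

[3] `<path>` quadratic bezier, #008000→cut S861 F1337: (92.381,176.661) → (66.593,120.535) → (48.885,76.622) → (39.258,44.923)

[4] `<polyline>` line segment, #008000→cut S861 F1337: (38.512,68.414) → (188.739,88.675)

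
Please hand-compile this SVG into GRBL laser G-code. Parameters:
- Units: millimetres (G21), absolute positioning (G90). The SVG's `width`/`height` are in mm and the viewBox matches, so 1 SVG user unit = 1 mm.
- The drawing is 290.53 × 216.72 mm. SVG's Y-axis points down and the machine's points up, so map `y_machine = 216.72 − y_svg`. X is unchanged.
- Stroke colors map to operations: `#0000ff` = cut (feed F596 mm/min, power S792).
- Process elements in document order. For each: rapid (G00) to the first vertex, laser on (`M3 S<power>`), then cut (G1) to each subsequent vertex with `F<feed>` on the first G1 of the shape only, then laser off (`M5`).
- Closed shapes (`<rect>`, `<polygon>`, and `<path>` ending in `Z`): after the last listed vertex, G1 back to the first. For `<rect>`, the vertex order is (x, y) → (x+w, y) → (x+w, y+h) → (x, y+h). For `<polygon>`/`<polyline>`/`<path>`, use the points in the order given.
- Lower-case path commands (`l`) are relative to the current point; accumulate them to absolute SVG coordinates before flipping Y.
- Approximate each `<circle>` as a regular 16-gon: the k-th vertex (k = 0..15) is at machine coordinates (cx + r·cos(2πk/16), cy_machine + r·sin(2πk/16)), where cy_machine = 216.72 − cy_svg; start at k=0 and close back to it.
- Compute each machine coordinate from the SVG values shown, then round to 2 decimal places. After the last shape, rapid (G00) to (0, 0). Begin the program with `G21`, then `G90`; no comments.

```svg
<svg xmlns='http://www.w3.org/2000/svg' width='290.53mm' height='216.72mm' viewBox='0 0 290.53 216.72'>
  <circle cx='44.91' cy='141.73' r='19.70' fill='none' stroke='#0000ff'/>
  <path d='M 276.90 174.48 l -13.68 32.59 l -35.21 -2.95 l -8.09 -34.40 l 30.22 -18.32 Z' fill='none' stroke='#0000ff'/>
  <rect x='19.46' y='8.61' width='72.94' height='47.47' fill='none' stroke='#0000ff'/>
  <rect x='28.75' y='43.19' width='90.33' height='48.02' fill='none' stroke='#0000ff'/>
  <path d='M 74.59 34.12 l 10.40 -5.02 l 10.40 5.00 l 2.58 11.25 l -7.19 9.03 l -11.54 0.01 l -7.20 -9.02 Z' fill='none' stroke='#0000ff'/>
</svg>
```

1 u = 1 mm; y_m = 216.72 − y.

[1] `<circle>` circle, #0000ff→cut S792 F596: (64.61,74.99) → (63.11,82.53) → (58.84,88.92) → (52.45,93.19) → (44.91,94.69) → (37.37,93.19) → (30.98,88.92) → (26.71,82.53) → (25.21,74.99) → (26.71,67.45) → (30.98,61.06) → (37.37,56.79) → (44.91,55.29) → (52.45,56.79) → (58.84,61.06) → (63.11,67.45) → (64.61,74.99) (closed)

[2] `<path>` regular polygon, #0000ff→cut S792 F596: (276.90,42.24) → (263.22,9.65) → (228.01,12.60) → (219.92,47.00) → (250.14,65.32) → (276.90,42.24) (closed)

[3] `<rect>` rectangle, #0000ff→cut S792 F596: (19.46,208.11) → (92.40,208.11) → (92.40,160.64) → (19.46,160.64) → (19.46,208.11) (closed)

[4] `<rect>` rectangle, #0000ff→cut S792 F596: (28.75,173.53) → (119.08,173.53) → (119.08,125.51) → (28.75,125.51) → (28.75,173.53) (closed)

[5] `<path>` regular polygon, #0000ff→cut S792 F596: (74.59,182.60) → (84.99,187.62) → (95.39,182.62) → (97.97,171.37) → (90.78,162.34) → (79.24,162.33) → (72.04,171.35) → (74.59,182.60) (closed)

G21
G90
G00 X64.61 Y74.99
M3 S792
G1 X63.11 Y82.53 F596
G1 X58.84 Y88.92
G1 X52.45 Y93.19
G1 X44.91 Y94.69
G1 X37.37 Y93.19
G1 X30.98 Y88.92
G1 X26.71 Y82.53
G1 X25.21 Y74.99
G1 X26.71 Y67.45
G1 X30.98 Y61.06
G1 X37.37 Y56.79
G1 X44.91 Y55.29
G1 X52.45 Y56.79
G1 X58.84 Y61.06
G1 X63.11 Y67.45
G1 X64.61 Y74.99
M5
G00 X276.90 Y42.24
M3 S792
G1 X263.22 Y9.65 F596
G1 X228.01 Y12.60
G1 X219.92 Y47.00
G1 X250.14 Y65.32
G1 X276.90 Y42.24
M5
G00 X19.46 Y208.11
M3 S792
G1 X92.40 Y208.11 F596
G1 X92.40 Y160.64
G1 X19.46 Y160.64
G1 X19.46 Y208.11
M5
G00 X28.75 Y173.53
M3 S792
G1 X119.08 Y173.53 F596
G1 X119.08 Y125.51
G1 X28.75 Y125.51
G1 X28.75 Y173.53
M5
G00 X74.59 Y182.60
M3 S792
G1 X84.99 Y187.62 F596
G1 X95.39 Y182.62
G1 X97.97 Y171.37
G1 X90.78 Y162.34
G1 X79.24 Y162.33
G1 X72.04 Y171.35
G1 X74.59 Y182.60
M5
G00 X0.00 Y0.00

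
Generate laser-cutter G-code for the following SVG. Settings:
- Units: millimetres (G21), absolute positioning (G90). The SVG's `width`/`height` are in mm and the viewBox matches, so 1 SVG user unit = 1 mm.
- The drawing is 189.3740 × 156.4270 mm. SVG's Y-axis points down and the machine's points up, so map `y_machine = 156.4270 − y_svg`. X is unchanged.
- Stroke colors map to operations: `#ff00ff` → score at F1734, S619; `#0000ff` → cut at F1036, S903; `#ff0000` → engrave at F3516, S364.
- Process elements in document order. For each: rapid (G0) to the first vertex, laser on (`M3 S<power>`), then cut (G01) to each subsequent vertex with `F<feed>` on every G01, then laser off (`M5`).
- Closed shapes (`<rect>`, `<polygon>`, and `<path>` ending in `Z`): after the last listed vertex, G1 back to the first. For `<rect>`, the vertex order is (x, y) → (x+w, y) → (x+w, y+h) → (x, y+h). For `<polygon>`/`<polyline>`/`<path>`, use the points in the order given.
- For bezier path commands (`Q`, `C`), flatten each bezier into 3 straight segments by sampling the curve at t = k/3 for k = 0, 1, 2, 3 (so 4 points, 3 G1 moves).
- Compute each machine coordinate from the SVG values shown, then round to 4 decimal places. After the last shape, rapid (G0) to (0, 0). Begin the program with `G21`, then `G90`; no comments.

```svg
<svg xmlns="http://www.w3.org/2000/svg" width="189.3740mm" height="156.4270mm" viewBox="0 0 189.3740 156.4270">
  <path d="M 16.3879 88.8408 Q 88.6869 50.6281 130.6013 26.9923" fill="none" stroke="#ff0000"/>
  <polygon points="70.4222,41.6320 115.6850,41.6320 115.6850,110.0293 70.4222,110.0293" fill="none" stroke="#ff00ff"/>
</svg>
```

1 u = 1 mm; y_m = 156.4270 − y.

[1] `<path>` quadratic bezier, #ff0000→engrave S364 F3516: (16.3879,67.5862) → (61.2112,91.4417) → (99.2823,112.0578) → (130.6013,129.4347)

[2] `<polygon>` rectangle, #ff00ff→score S619 F1734: (70.4222,114.7950) → (115.6850,114.7950) → (115.6850,46.3977) → (70.4222,46.3977) → (70.4222,114.7950) (closed)

G21
G90
G0 X16.3879 Y67.5862
M3 S364
G01 X61.2112 Y91.4417 F3516
G01 X99.2823 Y112.0578 F3516
G01 X130.6013 Y129.4347 F3516
M5
G0 X70.4222 Y114.7950
M3 S619
G01 X115.6850 Y114.7950 F1734
G01 X115.6850 Y46.3977 F1734
G01 X70.4222 Y46.3977 F1734
G01 X70.4222 Y114.7950 F1734
M5
G0 X0.0000 Y0.0000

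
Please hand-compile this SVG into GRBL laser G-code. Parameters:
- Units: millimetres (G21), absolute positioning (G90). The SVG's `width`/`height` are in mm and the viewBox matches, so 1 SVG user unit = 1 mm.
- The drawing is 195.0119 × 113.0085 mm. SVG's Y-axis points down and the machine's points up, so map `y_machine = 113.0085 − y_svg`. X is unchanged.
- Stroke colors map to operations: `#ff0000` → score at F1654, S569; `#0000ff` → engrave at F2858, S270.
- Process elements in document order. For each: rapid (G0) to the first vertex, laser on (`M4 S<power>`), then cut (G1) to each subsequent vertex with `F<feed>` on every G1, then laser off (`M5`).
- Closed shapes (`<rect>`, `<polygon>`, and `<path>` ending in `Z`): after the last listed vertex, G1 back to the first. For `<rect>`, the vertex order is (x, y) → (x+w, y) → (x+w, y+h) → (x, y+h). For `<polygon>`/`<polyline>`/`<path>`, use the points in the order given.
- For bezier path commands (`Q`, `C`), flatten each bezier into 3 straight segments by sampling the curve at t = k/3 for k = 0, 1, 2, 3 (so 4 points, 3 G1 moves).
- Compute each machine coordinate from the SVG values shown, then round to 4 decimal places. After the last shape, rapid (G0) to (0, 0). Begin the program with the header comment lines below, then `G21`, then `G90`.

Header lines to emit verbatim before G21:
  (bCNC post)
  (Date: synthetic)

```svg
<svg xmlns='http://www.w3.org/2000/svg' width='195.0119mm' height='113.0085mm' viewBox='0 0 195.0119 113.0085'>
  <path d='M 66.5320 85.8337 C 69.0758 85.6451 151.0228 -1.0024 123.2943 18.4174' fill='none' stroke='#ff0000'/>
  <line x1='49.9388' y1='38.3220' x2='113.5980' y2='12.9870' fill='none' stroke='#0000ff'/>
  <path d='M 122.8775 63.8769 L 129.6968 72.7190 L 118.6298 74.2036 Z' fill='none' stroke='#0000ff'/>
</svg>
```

(bCNC post)
(Date: synthetic)
G21
G90
G0 X66.5320 Y27.1748
M4 S569
G1 X88.5406 Y49.0524 F1654
G1 X121.4672 Y85.7857 F1654
G1 X123.2943 Y94.5911 F1654
M5
G0 X49.9388 Y74.6865
M4 S270
G1 X113.5980 Y100.0215 F2858
M5
G0 X122.8775 Y49.1316
M4 S270
G1 X129.6968 Y40.2895 F2858
G1 X118.6298 Y38.8049 F2858
G1 X122.8775 Y49.1316 F2858
M5
G0 X0.0000 Y0.0000

viewBox `0 0 195.0119 113.0085` with mm width/height → 1 unit = 1 mm. Flip: y_m = 113.0085 − y_svg.

**Shape 1** — `<path>` cubic bezier, stroke `#ff0000` → score (S569, F1654). Control points (SVG): P0=(66.5320,85.8337), P1=(69.0758,85.6451), P2=(151.0228,-1.0024), P3=(123.2943,18.4174); sampled at t=k/3. Machine vertices: (66.5320,27.1748) → (88.5406,49.0524) → (121.4672,85.7857) → (123.2943,94.5911). Open path.

**Shape 2** — `<line>` line segment, stroke `#0000ff` → engrave (S270, F2858). Machine vertices: (49.9388,74.6865) → (113.5980,100.0215). Open path.

**Shape 3** — `<path>` regular polygon, stroke `#0000ff` → engrave (S270, F2858). Machine vertices: (122.8775,49.1316) → (129.6968,40.2895) → (118.6298,38.8049) → (122.8775,49.1316). Closed: final G1 returns to the first vertex.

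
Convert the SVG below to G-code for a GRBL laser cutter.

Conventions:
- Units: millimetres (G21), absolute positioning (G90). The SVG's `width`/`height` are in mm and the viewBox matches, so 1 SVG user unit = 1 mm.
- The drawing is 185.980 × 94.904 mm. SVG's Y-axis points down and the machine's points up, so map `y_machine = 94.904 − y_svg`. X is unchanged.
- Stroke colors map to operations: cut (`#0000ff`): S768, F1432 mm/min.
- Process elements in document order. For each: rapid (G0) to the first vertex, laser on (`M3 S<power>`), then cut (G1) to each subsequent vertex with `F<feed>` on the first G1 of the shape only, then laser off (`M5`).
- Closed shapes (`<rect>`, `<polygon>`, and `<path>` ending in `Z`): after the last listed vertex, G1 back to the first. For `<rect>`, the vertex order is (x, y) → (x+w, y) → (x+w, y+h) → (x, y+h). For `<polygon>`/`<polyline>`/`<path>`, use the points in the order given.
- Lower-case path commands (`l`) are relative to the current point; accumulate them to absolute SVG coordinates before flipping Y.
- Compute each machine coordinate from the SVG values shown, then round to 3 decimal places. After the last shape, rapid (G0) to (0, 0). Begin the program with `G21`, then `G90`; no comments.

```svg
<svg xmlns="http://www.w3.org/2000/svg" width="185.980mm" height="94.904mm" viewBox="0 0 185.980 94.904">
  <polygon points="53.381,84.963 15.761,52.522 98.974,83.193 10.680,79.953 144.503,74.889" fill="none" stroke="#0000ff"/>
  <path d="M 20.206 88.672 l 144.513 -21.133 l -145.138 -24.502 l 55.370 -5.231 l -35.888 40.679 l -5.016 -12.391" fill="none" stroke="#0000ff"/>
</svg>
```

Since the viewBox matches the mm dimensions, user units are millimetres directly. The only transform is the Y-flip y_m = 94.904 − y_svg.

Shape 1 is a closed polygon drawn with `<polygon>`. Its stroke #0000ff means cut at S768, F1432. After flipping Y the toolpath is (53.381,9.941) → (15.761,42.382) → (98.974,11.711) → (10.680,14.951) → (144.503,20.015) → (53.381,9.941), returning to the start.

Shape 2 is a open polyline drawn with `<path>`. Its stroke #0000ff means cut at S768, F1432. After flipping Y the toolpath is (20.206,6.232) → (164.719,27.365) → (19.581,51.867) → (74.951,57.098) → (39.063,16.419) → (34.047,28.810).

G21
G90
G0 X53.381 Y9.941
M3 S768
G1 X15.761 Y42.382 F1432
G1 X98.974 Y11.711
G1 X10.680 Y14.951
G1 X144.503 Y20.015
G1 X53.381 Y9.941
M5
G0 X20.206 Y6.232
M3 S768
G1 X164.719 Y27.365 F1432
G1 X19.581 Y51.867
G1 X74.951 Y57.098
G1 X39.063 Y16.419
G1 X34.047 Y28.810
M5
G0 X0.000 Y0.000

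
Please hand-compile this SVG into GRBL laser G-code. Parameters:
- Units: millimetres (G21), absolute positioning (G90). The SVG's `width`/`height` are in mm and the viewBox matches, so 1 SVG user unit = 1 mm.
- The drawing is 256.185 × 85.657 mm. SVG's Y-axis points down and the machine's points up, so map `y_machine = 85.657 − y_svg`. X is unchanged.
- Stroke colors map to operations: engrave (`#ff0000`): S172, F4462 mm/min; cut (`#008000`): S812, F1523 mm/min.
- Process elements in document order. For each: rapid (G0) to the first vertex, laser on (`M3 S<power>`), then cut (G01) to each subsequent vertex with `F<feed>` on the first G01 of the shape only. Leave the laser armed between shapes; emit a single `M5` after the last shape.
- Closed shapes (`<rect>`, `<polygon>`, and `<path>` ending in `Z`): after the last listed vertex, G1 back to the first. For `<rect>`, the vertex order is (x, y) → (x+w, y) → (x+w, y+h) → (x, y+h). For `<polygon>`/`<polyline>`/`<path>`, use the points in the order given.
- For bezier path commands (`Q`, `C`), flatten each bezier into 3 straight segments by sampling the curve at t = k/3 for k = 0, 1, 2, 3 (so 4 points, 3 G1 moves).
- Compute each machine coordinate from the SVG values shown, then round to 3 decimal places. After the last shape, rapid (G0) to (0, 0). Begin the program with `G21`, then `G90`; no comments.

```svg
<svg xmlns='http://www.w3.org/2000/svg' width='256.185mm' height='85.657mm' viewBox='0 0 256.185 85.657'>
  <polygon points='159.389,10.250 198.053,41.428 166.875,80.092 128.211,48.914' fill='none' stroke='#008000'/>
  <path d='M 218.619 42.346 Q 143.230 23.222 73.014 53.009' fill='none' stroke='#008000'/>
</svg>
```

1 u = 1 mm; y_m = 85.657 − y.

[1] `<polygon>` regular polygon, #008000→cut S812 F1523: (159.389,75.407) → (198.053,44.229) → (166.875,5.565) → (128.211,36.743) → (159.389,75.407) (closed)

[2] `<path>` quadratic bezier, #008000→cut S812 F1523: (218.619,43.311) → (168.934,50.626) → (120.399,47.071) → (73.014,32.648)

G21
G90
G0 X159.389 Y75.407
M3 S812
G01 X198.053 Y44.229 F1523
G01 X166.875 Y5.565
G01 X128.211 Y36.743
G01 X159.389 Y75.407
G0 X218.619 Y43.311
M3 S812
G01 X168.934 Y50.626 F1523
G01 X120.399 Y47.071
G01 X73.014 Y32.648
M5
G0 X0.000 Y0.000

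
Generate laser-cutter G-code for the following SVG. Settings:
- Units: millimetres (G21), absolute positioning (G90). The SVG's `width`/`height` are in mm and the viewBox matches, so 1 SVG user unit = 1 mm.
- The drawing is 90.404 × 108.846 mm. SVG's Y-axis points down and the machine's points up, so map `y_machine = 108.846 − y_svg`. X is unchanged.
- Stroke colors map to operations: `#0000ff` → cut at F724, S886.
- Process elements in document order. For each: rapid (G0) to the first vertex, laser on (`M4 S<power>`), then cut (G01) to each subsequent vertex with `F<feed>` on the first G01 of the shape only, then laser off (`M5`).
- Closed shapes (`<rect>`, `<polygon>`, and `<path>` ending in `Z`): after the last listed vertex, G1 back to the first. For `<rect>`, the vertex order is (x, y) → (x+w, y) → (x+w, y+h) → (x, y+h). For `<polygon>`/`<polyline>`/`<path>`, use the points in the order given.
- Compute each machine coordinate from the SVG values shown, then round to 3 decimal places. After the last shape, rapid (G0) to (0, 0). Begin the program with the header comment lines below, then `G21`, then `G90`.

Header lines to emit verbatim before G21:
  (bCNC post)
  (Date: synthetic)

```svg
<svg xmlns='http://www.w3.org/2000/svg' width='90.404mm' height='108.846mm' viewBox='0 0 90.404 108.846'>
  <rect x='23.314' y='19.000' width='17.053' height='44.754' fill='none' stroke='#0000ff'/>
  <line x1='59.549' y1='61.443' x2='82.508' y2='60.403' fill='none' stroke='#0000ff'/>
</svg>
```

viewBox `0 0 90.404 108.846` with mm width/height → 1 unit = 1 mm. Flip: y_m = 108.846 − y_svg.

**Shape 1** — `<rect>` rectangle, stroke `#0000ff` → cut (S886, F724). Machine vertices: (23.314,89.846) → (40.367,89.846) → (40.367,45.092) → (23.314,45.092) → (23.314,89.846). Closed: final G1 returns to the first vertex.

**Shape 2** — `<line>` line segment, stroke `#0000ff` → cut (S886, F724). Machine vertices: (59.549,47.403) → (82.508,48.443). Open path.

(bCNC post)
(Date: synthetic)
G21
G90
G0 X23.314 Y89.846
M4 S886
G01 X40.367 Y89.846 F724
G01 X40.367 Y45.092
G01 X23.314 Y45.092
G01 X23.314 Y89.846
M5
G0 X59.549 Y47.403
M4 S886
G01 X82.508 Y48.443 F724
M5
G0 X0.000 Y0.000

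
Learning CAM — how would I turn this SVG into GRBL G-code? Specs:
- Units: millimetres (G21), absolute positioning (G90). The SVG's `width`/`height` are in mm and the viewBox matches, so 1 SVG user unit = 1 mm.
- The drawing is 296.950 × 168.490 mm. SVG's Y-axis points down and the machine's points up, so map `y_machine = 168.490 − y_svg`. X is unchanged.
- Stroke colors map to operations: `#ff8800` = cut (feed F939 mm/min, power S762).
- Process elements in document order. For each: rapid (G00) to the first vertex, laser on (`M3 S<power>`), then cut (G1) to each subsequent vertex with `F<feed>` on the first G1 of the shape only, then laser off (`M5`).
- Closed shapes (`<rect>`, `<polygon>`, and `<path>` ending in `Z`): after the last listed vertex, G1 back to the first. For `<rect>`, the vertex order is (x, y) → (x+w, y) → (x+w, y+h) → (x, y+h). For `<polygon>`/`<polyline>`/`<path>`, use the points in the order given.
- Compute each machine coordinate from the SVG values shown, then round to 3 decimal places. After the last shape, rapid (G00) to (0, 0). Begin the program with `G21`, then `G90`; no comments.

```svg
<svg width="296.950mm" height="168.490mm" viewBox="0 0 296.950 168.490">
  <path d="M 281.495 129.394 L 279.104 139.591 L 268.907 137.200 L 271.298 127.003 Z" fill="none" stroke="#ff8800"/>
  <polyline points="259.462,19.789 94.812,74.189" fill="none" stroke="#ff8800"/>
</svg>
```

G21
G90
G00 X281.495 Y39.096
M3 S762
G1 X279.104 Y28.899 F939
G1 X268.907 Y31.290
G1 X271.298 Y41.487
G1 X281.495 Y39.096
M5
G00 X259.462 Y148.701
M3 S762
G1 X94.812 Y94.301 F939
M5
G00 X0.000 Y0.000

viewBox `0 0 296.950 168.490` with mm width/height → 1 unit = 1 mm. Flip: y_m = 168.490 − y_svg.

**Shape 1** — `<path>` regular polygon, stroke `#ff8800` → cut (S762, F939). Machine vertices: (281.495,39.096) → (279.104,28.899) → (268.907,31.290) → (271.298,41.487) → (281.495,39.096). Closed: final G1 returns to the first vertex.

**Shape 2** — `<polyline>` line segment, stroke `#ff8800` → cut (S762, F939). Machine vertices: (259.462,148.701) → (94.812,94.301). Open path.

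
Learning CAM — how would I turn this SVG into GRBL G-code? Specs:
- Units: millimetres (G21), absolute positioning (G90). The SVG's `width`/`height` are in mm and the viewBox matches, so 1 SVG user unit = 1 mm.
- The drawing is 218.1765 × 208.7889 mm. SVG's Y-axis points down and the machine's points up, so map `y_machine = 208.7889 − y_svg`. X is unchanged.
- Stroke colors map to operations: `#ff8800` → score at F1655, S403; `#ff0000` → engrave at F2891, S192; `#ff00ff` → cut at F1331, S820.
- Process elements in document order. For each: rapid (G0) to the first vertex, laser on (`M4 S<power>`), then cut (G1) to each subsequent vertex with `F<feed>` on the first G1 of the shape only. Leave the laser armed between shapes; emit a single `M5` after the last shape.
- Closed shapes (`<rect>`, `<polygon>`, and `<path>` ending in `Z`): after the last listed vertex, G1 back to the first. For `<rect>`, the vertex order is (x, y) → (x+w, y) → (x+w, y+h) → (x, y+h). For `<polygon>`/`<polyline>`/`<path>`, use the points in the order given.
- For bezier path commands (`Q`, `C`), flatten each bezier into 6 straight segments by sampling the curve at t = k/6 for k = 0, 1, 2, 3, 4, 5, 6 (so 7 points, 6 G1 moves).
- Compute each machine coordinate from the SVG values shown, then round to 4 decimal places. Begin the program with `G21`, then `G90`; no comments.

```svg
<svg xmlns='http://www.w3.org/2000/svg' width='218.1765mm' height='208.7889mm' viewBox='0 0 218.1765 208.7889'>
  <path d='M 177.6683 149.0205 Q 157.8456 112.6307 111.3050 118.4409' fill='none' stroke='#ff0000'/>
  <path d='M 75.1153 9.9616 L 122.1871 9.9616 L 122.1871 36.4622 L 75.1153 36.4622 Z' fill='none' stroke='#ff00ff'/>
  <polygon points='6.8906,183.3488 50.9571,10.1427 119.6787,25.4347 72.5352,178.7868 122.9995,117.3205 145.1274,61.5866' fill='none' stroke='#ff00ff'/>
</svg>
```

G21
G90
G0 X177.6683 Y59.7684
M4 S192
G1 X170.3186 Y70.7261 F2891
G1 X161.4845 Y79.3394
G1 X151.1661 Y85.6082
G1 X139.3634 Y89.5326
G1 X126.0764 Y91.1125
G1 X111.3050 Y90.3480
G0 X75.1153 Y198.8273
M4 S820
G1 X122.1871 Y198.8273 F1331
G1 X122.1871 Y172.3267
G1 X75.1153 Y172.3267
G1 X75.1153 Y198.8273
G0 X6.8906 Y25.4401
M4 S820
G1 X50.9571 Y198.6462 F1331
G1 X119.6787 Y183.3542
G1 X72.5352 Y30.0021
G1 X122.9995 Y91.4684
G1 X145.1274 Y147.2023
G1 X6.8906 Y25.4401
M5

1 u = 1 mm; y_m = 208.7889 − y.

[1] `<path>` quadratic bezier, #ff0000→engrave S192 F2891: (177.6683,59.7684) → (170.3186,70.7261) → (161.4845,79.3394) → (151.1661,85.6082) → (139.3634,89.5326) → (126.0764,91.1125) → (111.3050,90.3480)

[2] `<path>` rectangle, #ff00ff→cut S820 F1331: (75.1153,198.8273) → (122.1871,198.8273) → (122.1871,172.3267) → (75.1153,172.3267) → (75.1153,198.8273) (closed)

[3] `<polygon>` closed polygon, #ff00ff→cut S820 F1331: (6.8906,25.4401) → (50.9571,198.6462) → (119.6787,183.3542) → (72.5352,30.0021) → (122.9995,91.4684) → (145.1274,147.2023) → (6.8906,25.4401) (closed)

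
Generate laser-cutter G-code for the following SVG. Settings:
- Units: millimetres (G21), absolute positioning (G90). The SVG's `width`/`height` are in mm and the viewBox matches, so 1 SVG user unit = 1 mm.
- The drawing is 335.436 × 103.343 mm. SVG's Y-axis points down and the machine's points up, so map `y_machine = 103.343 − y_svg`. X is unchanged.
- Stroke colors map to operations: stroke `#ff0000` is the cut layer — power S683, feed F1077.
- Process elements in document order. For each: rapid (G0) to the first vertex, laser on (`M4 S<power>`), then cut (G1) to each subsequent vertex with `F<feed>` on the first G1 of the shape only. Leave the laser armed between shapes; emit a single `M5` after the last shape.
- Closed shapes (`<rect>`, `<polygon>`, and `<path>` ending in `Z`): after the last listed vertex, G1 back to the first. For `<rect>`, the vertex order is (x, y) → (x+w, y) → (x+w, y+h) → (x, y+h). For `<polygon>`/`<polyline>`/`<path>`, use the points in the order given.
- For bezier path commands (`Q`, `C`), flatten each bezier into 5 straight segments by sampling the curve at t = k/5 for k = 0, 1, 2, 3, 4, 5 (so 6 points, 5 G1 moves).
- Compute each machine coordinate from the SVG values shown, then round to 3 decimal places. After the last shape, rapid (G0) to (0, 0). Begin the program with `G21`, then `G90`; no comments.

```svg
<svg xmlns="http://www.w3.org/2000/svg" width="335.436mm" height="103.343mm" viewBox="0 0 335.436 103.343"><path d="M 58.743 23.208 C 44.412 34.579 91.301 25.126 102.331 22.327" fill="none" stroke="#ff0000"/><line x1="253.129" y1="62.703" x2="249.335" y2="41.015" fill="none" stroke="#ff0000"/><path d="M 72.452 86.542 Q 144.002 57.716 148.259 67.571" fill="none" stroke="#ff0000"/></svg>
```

viewBox `0 0 335.436 103.343` with mm width/height → 1 unit = 1 mm. Flip: y_m = 103.343 − y_svg.

**Shape 1** — `<path>` cubic bezier, stroke `#ff0000` → cut (S683, F1077). Control points (SVG): P0=(58.743,23.208), P1=(44.412,34.579), P2=(91.301,25.126), P3=(102.331,22.327); sampled at t=k/5. Machine vertices: (58.743,80.135) → (56.714,75.591) → (64.718,74.727) → (78.096,76.222) → (92.187,78.758) → (102.331,81.016). Open path.

**Shape 2** — `<line>` line segment, stroke `#ff0000` → cut (S683, F1077). Machine vertices: (253.129,40.640) → (249.335,62.328). Open path.

**Shape 3** — `<path>` quadratic bezier, stroke `#ff0000` → cut (S683, F1077). Control points (SVG): P0=(72.452,86.542), P1=(144.002,57.716), P2=(148.259,67.571); sampled at t=k/5. Machine vertices: (72.452,16.801) → (98.380,26.784) → (118.925,33.673) → (134.087,37.467) → (143.864,38.167) → (148.259,35.772). Open path.

G21
G90
G0 X58.743 Y80.135
M4 S683
G1 X56.714 Y75.591 F1077
G1 X64.718 Y74.727
G1 X78.096 Y76.222
G1 X92.187 Y78.758
G1 X102.331 Y81.016
G0 X253.129 Y40.640
M4 S683
G1 X249.335 Y62.328 F1077
G0 X72.452 Y16.801
M4 S683
G1 X98.380 Y26.784 F1077
G1 X118.925 Y33.673
G1 X134.087 Y37.467
G1 X143.864 Y38.167
G1 X148.259 Y35.772
M5
G0 X0.000 Y0.000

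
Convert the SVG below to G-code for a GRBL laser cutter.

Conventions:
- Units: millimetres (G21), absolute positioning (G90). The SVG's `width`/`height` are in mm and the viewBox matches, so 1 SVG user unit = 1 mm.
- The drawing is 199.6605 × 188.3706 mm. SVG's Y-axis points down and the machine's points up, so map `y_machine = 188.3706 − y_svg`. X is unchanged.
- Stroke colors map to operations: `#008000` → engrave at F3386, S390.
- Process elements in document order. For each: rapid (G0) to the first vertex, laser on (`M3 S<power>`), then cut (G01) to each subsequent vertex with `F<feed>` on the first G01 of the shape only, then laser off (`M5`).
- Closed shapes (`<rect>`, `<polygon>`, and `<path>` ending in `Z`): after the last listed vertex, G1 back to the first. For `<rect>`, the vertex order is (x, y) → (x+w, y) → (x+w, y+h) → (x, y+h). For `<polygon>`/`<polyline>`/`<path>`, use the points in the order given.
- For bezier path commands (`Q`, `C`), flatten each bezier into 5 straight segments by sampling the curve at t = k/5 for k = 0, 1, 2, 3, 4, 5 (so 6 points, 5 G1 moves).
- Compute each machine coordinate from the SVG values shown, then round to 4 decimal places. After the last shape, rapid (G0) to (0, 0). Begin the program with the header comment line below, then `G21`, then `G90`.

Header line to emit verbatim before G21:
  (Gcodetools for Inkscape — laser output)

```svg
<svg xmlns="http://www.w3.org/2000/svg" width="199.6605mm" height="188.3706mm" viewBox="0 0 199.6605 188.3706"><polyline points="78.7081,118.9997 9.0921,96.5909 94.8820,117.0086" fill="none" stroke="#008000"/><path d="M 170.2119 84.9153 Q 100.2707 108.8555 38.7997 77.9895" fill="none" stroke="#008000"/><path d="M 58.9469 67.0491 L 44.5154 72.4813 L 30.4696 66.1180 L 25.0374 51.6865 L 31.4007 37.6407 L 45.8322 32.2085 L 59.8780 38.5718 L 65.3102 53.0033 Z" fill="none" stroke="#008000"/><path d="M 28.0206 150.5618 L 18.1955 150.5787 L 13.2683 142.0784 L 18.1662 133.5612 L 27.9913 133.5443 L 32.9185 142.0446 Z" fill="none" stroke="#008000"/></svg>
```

(Gcodetools for Inkscape — laser output)
G21
G90
G0 X78.7081 Y69.3709
M3 S390
G01 X9.0921 Y91.7797 F3386
G01 X94.8820 Y71.3620
M5
G0 X170.2119 Y103.4553
M3 S390
G01 X142.5742 Y96.0715 F3386
G01 X115.6142 Y93.0721
G01 X89.3317 Y94.4573
G01 X63.7269 Y100.2269
G01 X38.7997 Y110.3811
M5
G0 X58.9469 Y121.3215
M3 S390
G01 X44.5154 Y115.8893 F3386
G01 X30.4696 Y122.2526
G01 X25.0374 Y136.6841
G01 X31.4007 Y150.7299
G01 X45.8322 Y156.1621
G01 X59.8780 Y149.7988
G01 X65.3102 Y135.3673
G01 X58.9469 Y121.3215
M5
G0 X28.0206 Y37.8088
M3 S390
G01 X18.1955 Y37.7919 F3386
G01 X13.2683 Y46.2922
G01 X18.1662 Y54.8094
G01 X27.9913 Y54.8263
G01 X32.9185 Y46.3260
G01 X28.0206 Y37.8088
M5
G0 X0.0000 Y0.0000

Since the viewBox matches the mm dimensions, user units are millimetres directly. The only transform is the Y-flip y_m = 188.3706 − y_svg.

Shape 1 is a open polyline drawn with `<polyline>`. Its stroke #008000 means engrave at S390, F3386. After flipping Y the toolpath is (78.7081,69.3709) → (9.0921,91.7797) → (94.8820,71.3620).

Shape 2 is a quadratic bezier drawn with `<path>`. Its stroke #008000 means engrave at S390, F3386. After flipping Y the toolpath is (170.2119,103.4553) → (142.5742,96.0715) → (115.6142,93.0721) → (89.3317,94.4573) → (63.7269,100.2269) → (38.7997,110.3811).

Shape 3 is a regular polygon drawn with `<path>`. Its stroke #008000 means engrave at S390, F3386. After flipping Y the toolpath is (58.9469,121.3215) → (44.5154,115.8893) → (30.4696,122.2526) → (25.0374,136.6841) → (31.4007,150.7299) → (45.8322,156.1621) → (59.8780,149.7988) → (65.3102,135.3673) → (58.9469,121.3215), returning to the start.

Shape 4 is a regular polygon drawn with `<path>`. Its stroke #008000 means engrave at S390, F3386. After flipping Y the toolpath is (28.0206,37.8088) → (18.1955,37.7919) → (13.2683,46.2922) → (18.1662,54.8094) → (27.9913,54.8263) → (32.9185,46.3260) → (28.0206,37.8088), returning to the start.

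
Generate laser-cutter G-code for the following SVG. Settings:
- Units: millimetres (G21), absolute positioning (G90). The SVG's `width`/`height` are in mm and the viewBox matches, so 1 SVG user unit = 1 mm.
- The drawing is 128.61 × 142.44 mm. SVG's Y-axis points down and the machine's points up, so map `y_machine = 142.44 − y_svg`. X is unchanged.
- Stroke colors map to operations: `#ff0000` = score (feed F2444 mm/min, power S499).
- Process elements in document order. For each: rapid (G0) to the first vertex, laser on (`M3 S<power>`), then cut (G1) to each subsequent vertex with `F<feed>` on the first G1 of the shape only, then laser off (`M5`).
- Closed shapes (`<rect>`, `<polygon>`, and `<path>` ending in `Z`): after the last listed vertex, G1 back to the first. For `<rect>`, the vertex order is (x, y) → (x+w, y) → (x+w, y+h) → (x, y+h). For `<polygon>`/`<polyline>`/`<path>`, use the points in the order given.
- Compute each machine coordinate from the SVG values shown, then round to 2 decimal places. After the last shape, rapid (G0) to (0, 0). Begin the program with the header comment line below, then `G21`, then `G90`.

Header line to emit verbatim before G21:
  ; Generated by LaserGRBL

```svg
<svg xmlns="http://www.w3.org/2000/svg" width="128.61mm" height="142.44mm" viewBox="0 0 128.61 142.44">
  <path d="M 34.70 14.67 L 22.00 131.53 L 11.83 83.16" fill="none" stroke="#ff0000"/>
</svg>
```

; Generated by LaserGRBL
G21
G90
G0 X34.70 Y127.77
M3 S499
G1 X22.00 Y10.91 F2444
G1 X11.83 Y59.28
M5
G0 X0.00 Y0.00

Since the viewBox matches the mm dimensions, user units are millimetres directly. The only transform is the Y-flip y_m = 142.44 − y_svg.

Shape 1 is a open polyline drawn with `<path>`. Its stroke #ff0000 means score at S499, F2444. After flipping Y the toolpath is (34.70,127.77) → (22.00,10.91) → (11.83,59.28).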